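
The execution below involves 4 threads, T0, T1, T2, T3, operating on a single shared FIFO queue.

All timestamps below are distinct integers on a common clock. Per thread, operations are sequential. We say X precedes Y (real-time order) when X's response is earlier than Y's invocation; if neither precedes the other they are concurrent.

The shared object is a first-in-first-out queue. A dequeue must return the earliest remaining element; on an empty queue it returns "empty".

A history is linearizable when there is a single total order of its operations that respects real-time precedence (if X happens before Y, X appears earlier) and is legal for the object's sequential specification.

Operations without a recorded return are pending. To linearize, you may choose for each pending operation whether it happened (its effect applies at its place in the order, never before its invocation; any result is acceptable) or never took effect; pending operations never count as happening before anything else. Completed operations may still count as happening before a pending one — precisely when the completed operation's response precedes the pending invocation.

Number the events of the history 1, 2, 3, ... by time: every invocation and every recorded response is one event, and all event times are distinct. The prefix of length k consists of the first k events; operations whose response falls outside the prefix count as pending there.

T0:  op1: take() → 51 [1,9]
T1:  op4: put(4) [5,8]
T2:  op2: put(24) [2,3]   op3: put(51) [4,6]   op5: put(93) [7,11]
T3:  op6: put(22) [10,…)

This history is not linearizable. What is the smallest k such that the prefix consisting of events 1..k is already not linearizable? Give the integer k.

9

events 1..8 are linearizable, e.g. via op1, op2, op3, op4:
after step 1 (op1 take() (pending, included)): queue <>
after step 2 (op2 put(24)): queue <24>
after step 3 (op3 put(51)): queue <24,51>
after step 4 (op4 put(4)): queue <24,51,4>
adding event 9 (op1 responds at 9) leaves no legal real-time order
no escape via the 1 pending operation (op5): every completion choice fails
one such order, op1, op2, op3, op4 (pending dropped), breaks at step 1 where op1 take() → 51 is illegal
one such order, op1, op2, op4, op3 (pending dropped), breaks at step 1 where op1 take() → 51 is illegal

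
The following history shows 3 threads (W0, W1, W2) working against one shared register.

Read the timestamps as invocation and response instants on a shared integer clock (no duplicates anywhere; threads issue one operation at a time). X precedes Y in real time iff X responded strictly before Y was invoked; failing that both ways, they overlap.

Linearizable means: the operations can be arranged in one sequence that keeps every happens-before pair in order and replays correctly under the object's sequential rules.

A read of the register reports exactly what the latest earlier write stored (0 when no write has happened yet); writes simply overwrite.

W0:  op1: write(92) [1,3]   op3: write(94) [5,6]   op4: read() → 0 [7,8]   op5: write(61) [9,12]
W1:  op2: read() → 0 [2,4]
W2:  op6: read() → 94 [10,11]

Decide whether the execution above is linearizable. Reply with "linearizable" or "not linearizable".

already the first 8 events (up to op4's response at time 8) admit no linearization; the first 7 still do
checked exhaustively: 2 real-time-consistent orders of 4 completed operations, zero legal register replays
take op1, op2, op3, op4: step 2 already fails, because op2 read() → 0 cannot occur there
take op2, op1, op3, op4: step 4 already fails, because op4 read() → 0 cannot occur there

not linearizable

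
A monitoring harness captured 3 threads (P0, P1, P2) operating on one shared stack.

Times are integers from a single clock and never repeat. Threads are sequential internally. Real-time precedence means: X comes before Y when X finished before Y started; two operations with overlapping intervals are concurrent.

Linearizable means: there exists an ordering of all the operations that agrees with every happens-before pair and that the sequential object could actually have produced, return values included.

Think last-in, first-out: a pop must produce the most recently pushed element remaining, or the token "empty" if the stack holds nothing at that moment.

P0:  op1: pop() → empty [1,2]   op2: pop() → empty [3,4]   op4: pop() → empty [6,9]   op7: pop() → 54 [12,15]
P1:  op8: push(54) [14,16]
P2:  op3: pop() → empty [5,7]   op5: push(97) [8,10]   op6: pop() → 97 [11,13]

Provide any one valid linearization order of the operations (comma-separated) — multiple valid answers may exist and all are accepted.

op1, op2, op3, op4, op5, op6, op8, op7

1. op1 pop() → empty, leaving stack <>
2. op2 pop() → empty, leaving stack <>
3. op3 pop() → empty, leaving stack <>
4. op4 pop() → empty, leaving stack <>
5. op5 push(97), leaving stack <97>
6. op6 pop() → 97, leaving stack <>
7. op8 push(54), leaving stack <54>
8. op7 pop() → 54, leaving stack <>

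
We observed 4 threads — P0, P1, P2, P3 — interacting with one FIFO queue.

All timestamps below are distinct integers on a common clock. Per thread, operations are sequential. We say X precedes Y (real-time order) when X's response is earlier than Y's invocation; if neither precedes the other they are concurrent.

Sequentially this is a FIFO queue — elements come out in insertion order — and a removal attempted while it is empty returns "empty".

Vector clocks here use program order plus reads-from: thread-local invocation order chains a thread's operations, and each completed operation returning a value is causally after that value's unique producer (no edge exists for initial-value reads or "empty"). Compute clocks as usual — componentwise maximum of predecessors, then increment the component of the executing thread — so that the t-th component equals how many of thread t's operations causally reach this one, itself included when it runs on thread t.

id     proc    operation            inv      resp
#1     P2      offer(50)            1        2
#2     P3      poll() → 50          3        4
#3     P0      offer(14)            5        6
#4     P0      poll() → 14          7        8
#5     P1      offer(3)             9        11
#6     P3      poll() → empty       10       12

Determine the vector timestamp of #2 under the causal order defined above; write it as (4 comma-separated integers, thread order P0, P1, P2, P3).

(0, 0, 1, 1)

#1, invoked 1, has no incoming edges; only P2's bump applies → (0, 0, 1, 0)
#5, invoked 9, has no incoming edges; only P1's bump applies → (0, 1, 0, 0)
#3, invoked 5, has no incoming edges; only P0's bump applies → (1, 0, 0, 0)
merge at #2 (invoked 3): VC(#1)=(0, 0, 1, 0), own-thread bump on P3 → (0, 0, 1, 1)
merge at #4 (invoked 7): VC(#3)=(1, 0, 0, 0), own-thread bump on P0 → (2, 0, 0, 0)
merge at #6 (invoked 10): VC(#2)=(0, 0, 1, 1), own-thread bump on P3 → (0, 0, 1, 2)
target: VC(#2) = (0, 0, 1, 1)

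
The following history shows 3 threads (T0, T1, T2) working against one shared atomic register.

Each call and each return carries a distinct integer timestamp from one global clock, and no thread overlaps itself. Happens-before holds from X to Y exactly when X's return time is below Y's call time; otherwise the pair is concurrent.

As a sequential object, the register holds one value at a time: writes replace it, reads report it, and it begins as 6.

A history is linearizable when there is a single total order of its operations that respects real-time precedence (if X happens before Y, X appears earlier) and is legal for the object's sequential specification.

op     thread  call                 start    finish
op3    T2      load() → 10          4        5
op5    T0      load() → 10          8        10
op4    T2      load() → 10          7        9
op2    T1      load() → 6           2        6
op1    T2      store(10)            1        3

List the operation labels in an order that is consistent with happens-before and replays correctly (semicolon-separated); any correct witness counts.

1. op2 load() → 6, leaving value 6
2. op1 store(10), leaving value 10
3. op3 load() → 10, leaving value 10
4. op4 load() → 10, leaving value 10
5. op5 load() → 10, leaving value 10

op2; op1; op3; op4; op5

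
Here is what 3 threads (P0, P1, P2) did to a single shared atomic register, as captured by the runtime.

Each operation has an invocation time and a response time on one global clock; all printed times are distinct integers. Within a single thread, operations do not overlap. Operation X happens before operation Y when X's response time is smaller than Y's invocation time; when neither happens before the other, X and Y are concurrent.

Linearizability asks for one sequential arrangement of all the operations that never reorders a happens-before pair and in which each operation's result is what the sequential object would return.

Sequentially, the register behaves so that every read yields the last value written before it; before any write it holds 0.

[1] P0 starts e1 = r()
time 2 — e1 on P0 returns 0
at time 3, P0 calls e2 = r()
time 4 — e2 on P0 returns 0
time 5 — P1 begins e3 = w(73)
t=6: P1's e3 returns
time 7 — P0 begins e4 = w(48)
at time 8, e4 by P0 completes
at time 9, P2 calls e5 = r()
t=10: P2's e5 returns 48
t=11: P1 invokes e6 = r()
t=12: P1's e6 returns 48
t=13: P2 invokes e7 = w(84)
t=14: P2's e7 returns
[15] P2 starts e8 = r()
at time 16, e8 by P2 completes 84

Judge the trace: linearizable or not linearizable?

a witness: e1, e2, e3, e4, e5, e6, e7, e8
after step 1 (e1 r() → 0): value 0
after step 2 (e2 r() → 0): value 0
after step 3 (e3 w(73)): value 73
after step 4 (e4 w(48)): value 48
after step 5 (e5 r() → 48): value 48
after step 6 (e6 r() → 48): value 48
after step 7 (e7 w(84)): value 84
after step 8 (e8 r() → 84): value 84

linearizable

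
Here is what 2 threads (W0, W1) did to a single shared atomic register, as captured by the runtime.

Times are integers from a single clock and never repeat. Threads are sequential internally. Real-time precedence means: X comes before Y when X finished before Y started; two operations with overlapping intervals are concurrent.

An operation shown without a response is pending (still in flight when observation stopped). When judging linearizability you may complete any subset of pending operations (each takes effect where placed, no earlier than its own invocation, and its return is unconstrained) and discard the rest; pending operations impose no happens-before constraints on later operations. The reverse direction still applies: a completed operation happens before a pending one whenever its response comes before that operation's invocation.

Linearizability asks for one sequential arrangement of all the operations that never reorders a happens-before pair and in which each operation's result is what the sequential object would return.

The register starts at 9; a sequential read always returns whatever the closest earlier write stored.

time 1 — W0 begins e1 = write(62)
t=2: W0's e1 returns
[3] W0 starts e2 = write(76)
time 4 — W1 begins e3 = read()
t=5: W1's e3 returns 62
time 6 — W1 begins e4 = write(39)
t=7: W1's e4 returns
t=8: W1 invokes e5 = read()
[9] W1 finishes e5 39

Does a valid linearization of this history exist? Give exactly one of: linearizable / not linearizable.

linearizable

witness order: e1, e3, e2, e4, e5
step 1: e1 write(62) — value 62
step 2: e3 read() → 62 — value 62
step 3: e2 write(76) (pending, included) — value 76
step 4: e4 write(39) — value 39
step 5: e5 read() → 39 — value 39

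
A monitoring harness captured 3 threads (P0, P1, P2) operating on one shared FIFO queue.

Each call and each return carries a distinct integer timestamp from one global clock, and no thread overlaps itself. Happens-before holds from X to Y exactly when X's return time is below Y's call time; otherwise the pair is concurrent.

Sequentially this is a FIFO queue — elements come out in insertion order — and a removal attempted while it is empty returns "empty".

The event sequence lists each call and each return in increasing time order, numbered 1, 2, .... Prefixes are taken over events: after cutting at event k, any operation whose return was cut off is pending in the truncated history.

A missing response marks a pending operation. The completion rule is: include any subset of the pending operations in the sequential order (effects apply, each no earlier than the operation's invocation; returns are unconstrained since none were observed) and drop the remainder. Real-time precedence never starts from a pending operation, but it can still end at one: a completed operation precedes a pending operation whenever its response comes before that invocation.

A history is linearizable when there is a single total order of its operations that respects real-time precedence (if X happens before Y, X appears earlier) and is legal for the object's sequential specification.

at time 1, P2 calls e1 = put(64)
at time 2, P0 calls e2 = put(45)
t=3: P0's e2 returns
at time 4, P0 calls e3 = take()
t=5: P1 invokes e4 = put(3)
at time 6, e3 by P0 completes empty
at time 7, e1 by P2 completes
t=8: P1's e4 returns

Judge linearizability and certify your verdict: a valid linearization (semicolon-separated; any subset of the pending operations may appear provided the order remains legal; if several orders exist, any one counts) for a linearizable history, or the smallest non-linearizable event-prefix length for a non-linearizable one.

not linearizable — minimal violating prefix: 6 events

events 1..5 are fine; event 6 — the response of e3 at time 6 — makes the prefix non-linearizable
the sole real-time-consistent order of 2 completed operations fails the FIFO queue replay
no escape via the 2 pending operations (e1, e4): every completion choice fails
one such order, e2, e3 (pending dropped), breaks at step 2 where e3 take() → empty is illegal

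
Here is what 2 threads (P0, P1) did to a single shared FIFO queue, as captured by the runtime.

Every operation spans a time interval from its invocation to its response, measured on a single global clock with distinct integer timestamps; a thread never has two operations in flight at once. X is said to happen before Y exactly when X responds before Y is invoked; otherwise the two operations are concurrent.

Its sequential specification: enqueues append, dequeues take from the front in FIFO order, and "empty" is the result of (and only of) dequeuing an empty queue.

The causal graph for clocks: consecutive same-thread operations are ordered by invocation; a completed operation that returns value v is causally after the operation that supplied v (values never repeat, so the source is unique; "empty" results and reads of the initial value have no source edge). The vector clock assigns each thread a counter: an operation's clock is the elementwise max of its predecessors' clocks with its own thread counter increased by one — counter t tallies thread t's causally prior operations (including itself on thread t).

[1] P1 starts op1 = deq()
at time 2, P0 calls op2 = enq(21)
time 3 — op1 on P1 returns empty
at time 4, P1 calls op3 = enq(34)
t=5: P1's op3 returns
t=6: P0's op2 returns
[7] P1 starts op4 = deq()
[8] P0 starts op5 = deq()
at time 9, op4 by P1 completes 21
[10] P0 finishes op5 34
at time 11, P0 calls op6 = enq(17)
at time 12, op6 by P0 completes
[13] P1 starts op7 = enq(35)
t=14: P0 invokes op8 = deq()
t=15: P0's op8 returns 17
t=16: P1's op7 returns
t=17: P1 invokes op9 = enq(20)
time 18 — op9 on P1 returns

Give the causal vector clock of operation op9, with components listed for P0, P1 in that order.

(1, 5)

op1 (invocation 1): nothing precedes it; P1's component alone gives (0, 1)
op2 (invocation 2): nothing precedes it; P0's component alone gives (1, 0)
op3 (invocation 4): componentwise max over VC(op1)=(0, 1), +1 at P1, giving (0, 2)
op4 (invocation 7): componentwise max over VC(op2)=(1, 0), VC(op3)=(0, 2), +1 at P1, giving (1, 3)
op5 (invocation 8): componentwise max over VC(op2)=(1, 0), VC(op3)=(0, 2), +1 at P0, giving (2, 2)
op7 (invocation 13): componentwise max over VC(op4)=(1, 3), +1 at P1, giving (1, 4)
op6 (invocation 11): componentwise max over VC(op5)=(2, 2), +1 at P0, giving (3, 2)
op9 (invocation 17): componentwise max over VC(op7)=(1, 4), +1 at P1, giving (1, 5)
op8 (invocation 14): componentwise max over VC(op6)=(3, 2), +1 at P0, giving (4, 2)
target: VC(op9) = (1, 5)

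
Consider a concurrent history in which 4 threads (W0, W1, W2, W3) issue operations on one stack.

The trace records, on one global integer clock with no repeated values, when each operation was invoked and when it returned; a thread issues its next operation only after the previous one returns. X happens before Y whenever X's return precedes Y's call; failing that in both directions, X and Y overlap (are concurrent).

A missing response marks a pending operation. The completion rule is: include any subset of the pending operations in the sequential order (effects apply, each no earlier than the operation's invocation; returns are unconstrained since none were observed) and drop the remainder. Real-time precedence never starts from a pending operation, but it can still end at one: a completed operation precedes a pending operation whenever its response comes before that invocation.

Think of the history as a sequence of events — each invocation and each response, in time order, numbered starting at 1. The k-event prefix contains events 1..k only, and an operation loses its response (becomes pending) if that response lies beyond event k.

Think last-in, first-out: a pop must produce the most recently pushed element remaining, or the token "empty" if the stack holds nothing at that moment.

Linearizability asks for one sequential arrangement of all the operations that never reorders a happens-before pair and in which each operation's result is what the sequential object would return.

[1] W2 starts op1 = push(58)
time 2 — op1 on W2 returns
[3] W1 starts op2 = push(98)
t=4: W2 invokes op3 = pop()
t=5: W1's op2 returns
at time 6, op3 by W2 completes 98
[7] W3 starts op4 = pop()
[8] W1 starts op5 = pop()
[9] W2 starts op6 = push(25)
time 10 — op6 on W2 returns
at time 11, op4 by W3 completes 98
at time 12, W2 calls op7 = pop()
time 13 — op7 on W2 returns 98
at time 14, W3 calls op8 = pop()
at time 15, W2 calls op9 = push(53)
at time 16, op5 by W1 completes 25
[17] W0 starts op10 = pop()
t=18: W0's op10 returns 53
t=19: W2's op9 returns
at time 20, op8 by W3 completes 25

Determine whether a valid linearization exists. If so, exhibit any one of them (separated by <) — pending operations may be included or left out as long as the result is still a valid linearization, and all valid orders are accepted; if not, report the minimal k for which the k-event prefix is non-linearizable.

the violation lands at event 11, op4's response at time 11: events 1..10 linearize, events 1..11 do not
every one of the 4 real-time-consistent orders over 5 completed stack ops fails the sequential spec
including or dropping the 1 pending operation (op5) in any combination fails
take op1, op2, op3, op4, op6 (pending dropped): step 4 already fails, because op4 pop() → 98 cannot occur there
take op1, op2, op3, op6, op4 (pending dropped): step 5 already fails, because op4 pop() → 98 cannot occur there

not linearizable — minimal violating prefix: 11 events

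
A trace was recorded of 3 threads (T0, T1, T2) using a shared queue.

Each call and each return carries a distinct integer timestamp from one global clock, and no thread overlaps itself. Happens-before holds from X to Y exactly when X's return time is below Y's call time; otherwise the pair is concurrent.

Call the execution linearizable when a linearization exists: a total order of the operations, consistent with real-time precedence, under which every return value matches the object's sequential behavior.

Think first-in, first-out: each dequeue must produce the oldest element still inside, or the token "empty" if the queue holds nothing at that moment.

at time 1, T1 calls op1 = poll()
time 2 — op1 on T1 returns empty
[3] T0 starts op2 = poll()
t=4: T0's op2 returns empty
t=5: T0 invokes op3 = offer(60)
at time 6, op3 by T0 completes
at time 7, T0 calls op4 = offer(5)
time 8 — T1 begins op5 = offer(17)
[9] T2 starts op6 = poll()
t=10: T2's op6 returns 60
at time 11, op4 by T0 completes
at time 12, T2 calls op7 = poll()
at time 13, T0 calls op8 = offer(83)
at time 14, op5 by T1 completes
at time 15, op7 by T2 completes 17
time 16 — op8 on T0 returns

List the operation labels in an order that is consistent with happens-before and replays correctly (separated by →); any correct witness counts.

op1 → op2 → op3 → op5 → op4 → op6 → op7 → op8

after step 1 (op1 poll() → empty): queue <>
after step 2 (op2 poll() → empty): queue <>
after step 3 (op3 offer(60)): queue <60>
after step 4 (op5 offer(17)): queue <60,17>
after step 5 (op4 offer(5)): queue <60,17,5>
after step 6 (op6 poll() → 60): queue <17,5>
after step 7 (op7 poll() → 17): queue <5>
after step 8 (op8 offer(83)): queue <5,83>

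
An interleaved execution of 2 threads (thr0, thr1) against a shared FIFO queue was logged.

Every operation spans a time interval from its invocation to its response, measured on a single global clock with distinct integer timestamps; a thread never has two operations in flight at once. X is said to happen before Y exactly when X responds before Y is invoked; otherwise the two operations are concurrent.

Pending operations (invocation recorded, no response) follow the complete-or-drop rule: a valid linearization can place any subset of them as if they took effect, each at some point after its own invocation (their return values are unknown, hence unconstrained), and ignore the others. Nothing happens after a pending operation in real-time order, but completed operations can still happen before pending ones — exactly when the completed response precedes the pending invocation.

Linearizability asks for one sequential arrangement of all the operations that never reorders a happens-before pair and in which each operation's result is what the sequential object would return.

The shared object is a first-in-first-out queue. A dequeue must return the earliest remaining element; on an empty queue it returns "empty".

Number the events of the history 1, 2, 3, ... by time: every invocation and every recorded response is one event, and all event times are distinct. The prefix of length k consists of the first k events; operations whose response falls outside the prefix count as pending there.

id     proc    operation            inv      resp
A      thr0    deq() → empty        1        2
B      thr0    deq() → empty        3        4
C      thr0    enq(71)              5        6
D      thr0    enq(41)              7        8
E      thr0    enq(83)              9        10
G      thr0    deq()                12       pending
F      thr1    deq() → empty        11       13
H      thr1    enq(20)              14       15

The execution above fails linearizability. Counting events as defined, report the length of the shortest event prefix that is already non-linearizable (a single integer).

events 1..12 are linearizable, e.g. via A, B, C, D, E:
1. A deq() → empty, leaving queue <>
2. B deq() → empty, leaving queue <>
3. C enq(71), leaving queue <71>
4. D enq(41), leaving queue <71,41>
5. E enq(83), leaving queue <71,41,83>
event 13 — F's response, time 13 — after it, nothing linearizes
including or dropping the 1 pending operation (G) in any combination fails
take A, B, C, D, E, F (pending dropped): step 6 already fails, because F deq() → empty cannot occur there

13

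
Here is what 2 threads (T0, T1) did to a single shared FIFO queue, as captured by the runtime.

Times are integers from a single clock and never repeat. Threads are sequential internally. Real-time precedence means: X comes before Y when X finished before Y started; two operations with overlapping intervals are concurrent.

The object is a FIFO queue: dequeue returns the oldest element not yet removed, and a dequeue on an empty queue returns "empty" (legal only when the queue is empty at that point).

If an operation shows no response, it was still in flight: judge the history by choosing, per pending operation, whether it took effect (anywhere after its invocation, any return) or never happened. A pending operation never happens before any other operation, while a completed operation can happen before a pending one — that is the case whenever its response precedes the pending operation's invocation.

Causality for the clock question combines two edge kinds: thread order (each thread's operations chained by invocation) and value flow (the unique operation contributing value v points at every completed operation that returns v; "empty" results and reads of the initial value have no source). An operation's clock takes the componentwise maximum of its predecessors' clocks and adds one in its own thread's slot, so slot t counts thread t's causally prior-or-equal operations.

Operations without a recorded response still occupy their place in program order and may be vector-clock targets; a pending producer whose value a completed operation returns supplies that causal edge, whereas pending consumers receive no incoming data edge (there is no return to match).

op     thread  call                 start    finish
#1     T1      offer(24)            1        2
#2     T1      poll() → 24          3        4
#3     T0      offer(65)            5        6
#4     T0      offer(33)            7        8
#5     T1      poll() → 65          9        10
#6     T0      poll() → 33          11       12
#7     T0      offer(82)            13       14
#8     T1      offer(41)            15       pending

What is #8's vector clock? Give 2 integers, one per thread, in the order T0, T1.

no predecessors for #1 (invoked 1): T1 increments from zero → (0, 1)
no predecessors for #3 (invoked 5): T0 increments from zero → (1, 0)
merge at #2 (invoked 3): VC(#1)=(0, 1), own-thread bump on T1 → (0, 2)
merge at #4 (invoked 7): VC(#3)=(1, 0), own-thread bump on T0 → (2, 0)
merge at #6 (invoked 11): VC(#4)=(2, 0), own-thread bump on T0 → (3, 0)
merge at #5 (invoked 9): VC(#2)=(0, 2), VC(#3)=(1, 0), own-thread bump on T1 → (1, 3)
merge at #7 (invoked 13): VC(#6)=(3, 0), own-thread bump on T0 → (4, 0)
merge at #8 (invoked 15): VC(#5)=(1, 3), own-thread bump on T1 → (1, 4)
target: VC(#8) = (1, 4)

(1, 4)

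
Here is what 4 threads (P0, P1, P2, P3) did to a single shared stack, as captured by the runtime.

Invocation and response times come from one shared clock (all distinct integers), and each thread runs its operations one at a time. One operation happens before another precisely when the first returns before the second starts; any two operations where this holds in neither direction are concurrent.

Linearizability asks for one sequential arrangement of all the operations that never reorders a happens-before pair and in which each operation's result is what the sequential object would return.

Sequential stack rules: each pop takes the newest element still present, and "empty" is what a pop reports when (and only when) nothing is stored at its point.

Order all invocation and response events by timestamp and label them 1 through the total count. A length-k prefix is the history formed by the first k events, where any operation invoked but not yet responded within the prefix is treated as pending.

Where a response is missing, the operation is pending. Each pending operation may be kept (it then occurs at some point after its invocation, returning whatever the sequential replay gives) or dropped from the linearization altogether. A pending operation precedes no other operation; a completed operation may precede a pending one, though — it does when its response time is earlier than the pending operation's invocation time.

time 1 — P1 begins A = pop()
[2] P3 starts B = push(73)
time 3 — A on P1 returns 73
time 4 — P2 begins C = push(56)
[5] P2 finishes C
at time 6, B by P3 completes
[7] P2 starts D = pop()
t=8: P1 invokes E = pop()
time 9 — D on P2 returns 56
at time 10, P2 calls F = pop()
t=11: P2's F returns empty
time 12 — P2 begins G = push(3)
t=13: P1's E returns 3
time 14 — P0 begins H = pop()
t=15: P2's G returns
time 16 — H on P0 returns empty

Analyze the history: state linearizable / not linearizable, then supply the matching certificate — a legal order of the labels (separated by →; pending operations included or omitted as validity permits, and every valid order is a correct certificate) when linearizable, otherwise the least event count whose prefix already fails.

after step 1 (B push(73)): stack <73>
after step 2 (A pop() → 73): stack <>
after step 3 (C push(56)): stack <56>
after step 4 (D pop() → 56): stack <>
after step 5 (F pop() → empty): stack <>
after step 6 (G push(3)): stack <3>
after step 7 (E pop() → 3): stack <>
after step 8 (H pop() → empty): stack <>

linearizable — witness: B → A → C → D → F → G → E → H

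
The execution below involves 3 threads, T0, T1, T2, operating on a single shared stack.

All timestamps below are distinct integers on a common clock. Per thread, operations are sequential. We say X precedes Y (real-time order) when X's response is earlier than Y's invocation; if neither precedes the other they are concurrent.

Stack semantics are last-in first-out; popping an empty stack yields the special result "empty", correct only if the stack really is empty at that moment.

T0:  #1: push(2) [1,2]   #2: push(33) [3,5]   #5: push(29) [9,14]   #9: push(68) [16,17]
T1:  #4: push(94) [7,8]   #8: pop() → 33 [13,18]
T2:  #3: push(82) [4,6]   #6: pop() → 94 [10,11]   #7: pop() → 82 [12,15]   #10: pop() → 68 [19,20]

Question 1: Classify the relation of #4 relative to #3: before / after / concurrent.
Answer: after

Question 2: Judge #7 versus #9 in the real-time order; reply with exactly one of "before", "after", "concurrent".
Answer: before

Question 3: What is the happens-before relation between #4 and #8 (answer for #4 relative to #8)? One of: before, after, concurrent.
Answer: before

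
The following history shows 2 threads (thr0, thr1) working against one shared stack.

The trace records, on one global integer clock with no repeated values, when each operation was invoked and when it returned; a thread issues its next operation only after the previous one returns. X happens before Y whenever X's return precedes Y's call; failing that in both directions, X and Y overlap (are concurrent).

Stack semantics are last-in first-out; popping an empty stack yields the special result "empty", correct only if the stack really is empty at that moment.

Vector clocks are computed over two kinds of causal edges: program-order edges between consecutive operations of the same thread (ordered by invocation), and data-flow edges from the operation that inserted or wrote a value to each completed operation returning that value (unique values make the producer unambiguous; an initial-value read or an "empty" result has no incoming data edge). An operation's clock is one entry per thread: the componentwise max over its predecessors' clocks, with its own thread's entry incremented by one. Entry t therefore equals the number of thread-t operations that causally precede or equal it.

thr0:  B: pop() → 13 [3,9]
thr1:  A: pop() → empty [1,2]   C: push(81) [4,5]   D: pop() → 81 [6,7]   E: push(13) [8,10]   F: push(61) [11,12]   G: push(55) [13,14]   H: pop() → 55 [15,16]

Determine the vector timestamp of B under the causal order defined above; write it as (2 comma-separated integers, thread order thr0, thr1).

(1, 4)

A (invocation 1): nothing precedes it; thr1's component alone gives (0, 1)
merge at C (invoked 4): VC(A)=(0, 1), own-thread bump on thr1 → (0, 2)
merge at D (invoked 6): VC(C)=(0, 2), own-thread bump on thr1 → (0, 3)
merge at E (invoked 8): VC(D)=(0, 3), own-thread bump on thr1 → (0, 4)
merge at F (invoked 11): VC(E)=(0, 4), own-thread bump on thr1 → (0, 5)
merge at B (invoked 3): VC(E)=(0, 4), own-thread bump on thr0 → (1, 4)
merge at G (invoked 13): VC(F)=(0, 5), own-thread bump on thr1 → (0, 6)
merge at H (invoked 15): VC(G)=(0, 6), own-thread bump on thr1 → (0, 7)
target: VC(B) = (1, 4)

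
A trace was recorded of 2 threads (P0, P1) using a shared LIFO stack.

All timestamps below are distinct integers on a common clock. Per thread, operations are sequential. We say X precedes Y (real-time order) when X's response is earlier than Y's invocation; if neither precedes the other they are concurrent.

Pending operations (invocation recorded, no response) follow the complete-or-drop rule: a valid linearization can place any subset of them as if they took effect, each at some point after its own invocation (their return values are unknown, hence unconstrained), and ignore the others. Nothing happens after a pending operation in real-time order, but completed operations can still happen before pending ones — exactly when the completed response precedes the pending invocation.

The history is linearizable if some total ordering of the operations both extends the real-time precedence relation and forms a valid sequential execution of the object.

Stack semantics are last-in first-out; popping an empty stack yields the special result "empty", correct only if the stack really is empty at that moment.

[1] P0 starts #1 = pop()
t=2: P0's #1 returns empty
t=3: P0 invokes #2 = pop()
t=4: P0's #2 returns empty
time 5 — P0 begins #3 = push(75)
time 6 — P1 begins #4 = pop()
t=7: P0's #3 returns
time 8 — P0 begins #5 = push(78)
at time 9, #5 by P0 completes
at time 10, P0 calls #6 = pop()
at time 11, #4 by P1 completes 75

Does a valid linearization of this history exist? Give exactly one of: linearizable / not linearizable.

one valid linearization: #1, #2, #3, #4, #5
after step 1 (#1 pop() → empty): stack <>
after step 2 (#2 pop() → empty): stack <>
after step 3 (#3 push(75)): stack <75>
after step 4 (#4 pop() → 75): stack <>
after step 5 (#5 push(78)): stack <78>

linearizable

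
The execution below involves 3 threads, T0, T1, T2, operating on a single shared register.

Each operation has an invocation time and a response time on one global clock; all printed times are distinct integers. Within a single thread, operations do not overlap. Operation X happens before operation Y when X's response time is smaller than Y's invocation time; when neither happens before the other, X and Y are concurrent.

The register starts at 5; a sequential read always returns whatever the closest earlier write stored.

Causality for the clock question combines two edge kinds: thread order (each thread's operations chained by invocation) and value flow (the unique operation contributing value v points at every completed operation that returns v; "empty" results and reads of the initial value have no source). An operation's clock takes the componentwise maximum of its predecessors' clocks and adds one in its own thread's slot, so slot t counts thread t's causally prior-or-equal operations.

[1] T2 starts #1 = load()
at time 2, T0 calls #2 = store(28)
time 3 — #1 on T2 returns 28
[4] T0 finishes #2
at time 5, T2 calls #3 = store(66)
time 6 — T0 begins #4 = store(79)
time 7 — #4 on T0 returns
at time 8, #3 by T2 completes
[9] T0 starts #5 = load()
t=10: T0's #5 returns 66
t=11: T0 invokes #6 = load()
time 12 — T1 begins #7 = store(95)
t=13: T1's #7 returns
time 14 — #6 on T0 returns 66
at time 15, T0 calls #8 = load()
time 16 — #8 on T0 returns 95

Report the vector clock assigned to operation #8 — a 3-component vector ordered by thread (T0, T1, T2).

(5, 1, 2)

invoked at 12, #7 has no predecessors; its own T1 bump gives (0, 1, 0)
invoked at 2, #2 has no predecessors; its own T0 bump gives (1, 0, 0)
#1, invoked 1, takes VC(#2)=(1, 0, 0) under max, adds 1 for T2 → (1, 0, 1)
#4, invoked 6, takes VC(#2)=(1, 0, 0) under max, adds 1 for T0 → (2, 0, 0)
#3, invoked 5, takes VC(#1)=(1, 0, 1) under max, adds 1 for T2 → (1, 0, 2)
#5, invoked 9, takes VC(#3)=(1, 0, 2), VC(#4)=(2, 0, 0) under max, adds 1 for T0 → (3, 0, 2)
#6, invoked 11, takes VC(#3)=(1, 0, 2), VC(#5)=(3, 0, 2) under max, adds 1 for T0 → (4, 0, 2)
#8, invoked 15, takes VC(#6)=(4, 0, 2), VC(#7)=(0, 1, 0) under max, adds 1 for T0 → (5, 1, 2)
target: VC(#8) = (5, 1, 2)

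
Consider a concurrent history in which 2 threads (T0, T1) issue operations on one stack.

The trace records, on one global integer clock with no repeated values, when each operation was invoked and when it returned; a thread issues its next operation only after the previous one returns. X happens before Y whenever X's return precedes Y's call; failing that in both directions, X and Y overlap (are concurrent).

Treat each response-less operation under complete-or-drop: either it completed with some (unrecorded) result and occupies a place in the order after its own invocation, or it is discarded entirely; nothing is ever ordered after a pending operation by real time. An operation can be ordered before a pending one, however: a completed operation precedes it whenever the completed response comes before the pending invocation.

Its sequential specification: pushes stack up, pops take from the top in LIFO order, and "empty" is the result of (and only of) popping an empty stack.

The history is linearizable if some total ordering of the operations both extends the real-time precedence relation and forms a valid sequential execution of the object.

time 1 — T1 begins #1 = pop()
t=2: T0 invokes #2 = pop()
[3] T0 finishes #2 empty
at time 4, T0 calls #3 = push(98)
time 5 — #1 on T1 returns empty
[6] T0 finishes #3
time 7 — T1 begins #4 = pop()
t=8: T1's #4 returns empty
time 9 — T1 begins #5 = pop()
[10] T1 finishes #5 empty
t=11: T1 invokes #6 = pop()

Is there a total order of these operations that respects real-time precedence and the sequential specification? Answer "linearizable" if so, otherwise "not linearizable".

cut after 7 events: linearizable; cut after 8 events (#4 responds, time 8): not linearizable
the 4 completed operations admit 3 real-time orders; each fails the stack replay
sample order #1, #2, #3, #4 stalls at step 4 — #4 pop() → empty has no legal effect
sample order #2, #1, #3, #4 stalls at step 4 — #4 pop() → empty has no legal effect

not linearizable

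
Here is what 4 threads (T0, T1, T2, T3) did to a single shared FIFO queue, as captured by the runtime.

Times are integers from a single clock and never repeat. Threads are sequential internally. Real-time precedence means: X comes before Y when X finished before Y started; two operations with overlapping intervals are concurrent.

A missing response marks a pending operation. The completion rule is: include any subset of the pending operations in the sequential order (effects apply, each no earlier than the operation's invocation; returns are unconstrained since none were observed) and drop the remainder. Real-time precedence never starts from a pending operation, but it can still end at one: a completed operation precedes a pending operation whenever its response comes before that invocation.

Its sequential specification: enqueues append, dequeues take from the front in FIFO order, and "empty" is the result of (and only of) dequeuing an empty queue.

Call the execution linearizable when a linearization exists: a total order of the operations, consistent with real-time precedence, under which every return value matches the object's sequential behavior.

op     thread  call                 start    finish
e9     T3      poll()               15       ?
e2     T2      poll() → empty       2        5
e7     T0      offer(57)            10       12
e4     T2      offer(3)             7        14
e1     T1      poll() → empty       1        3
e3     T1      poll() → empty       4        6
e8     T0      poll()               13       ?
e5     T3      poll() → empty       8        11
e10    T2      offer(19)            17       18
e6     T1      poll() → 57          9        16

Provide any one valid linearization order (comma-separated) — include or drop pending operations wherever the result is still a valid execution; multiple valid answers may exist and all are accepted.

e1, e2, e3, e5, e4, e7, e8, e6, e9, e10

1. e1 poll() → empty, leaving queue <>
2. e2 poll() → empty, leaving queue <>
3. e3 poll() → empty, leaving queue <>
4. e5 poll() → empty, leaving queue <>
5. e4 offer(3), leaving queue <3>
6. e7 offer(57), leaving queue <3,57>
7. e8 poll() (pending, included), leaving queue <57>
8. e6 poll() → 57, leaving queue <>
9. e9 poll() (pending, included), leaving queue <>
10. e10 offer(19), leaving queue <19>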